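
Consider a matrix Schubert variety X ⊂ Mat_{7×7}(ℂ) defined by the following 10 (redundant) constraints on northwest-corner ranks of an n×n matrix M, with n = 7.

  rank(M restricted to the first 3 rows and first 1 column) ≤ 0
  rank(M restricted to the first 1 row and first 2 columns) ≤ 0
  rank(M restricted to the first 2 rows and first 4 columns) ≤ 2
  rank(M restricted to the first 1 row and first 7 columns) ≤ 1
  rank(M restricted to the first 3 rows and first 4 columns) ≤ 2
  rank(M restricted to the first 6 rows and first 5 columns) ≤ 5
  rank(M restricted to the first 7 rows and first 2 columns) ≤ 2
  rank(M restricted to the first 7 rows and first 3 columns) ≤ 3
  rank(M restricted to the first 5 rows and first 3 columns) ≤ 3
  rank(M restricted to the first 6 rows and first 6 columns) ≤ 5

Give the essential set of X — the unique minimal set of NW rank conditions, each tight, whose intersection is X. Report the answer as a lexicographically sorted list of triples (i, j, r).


Recovering R(i,j) via the rank-extension bound from the 10 conditions:

  0 0 1 1 1 1 1
  0 1 2 2 2 2 2
  0 1 2 2 3 3 3
  1 2 3 3 4 4 4
  1 2 3 4 5 5 5
  1 2 3 4 5 5 6
  1 2 3 4 5 6 7

hence w(1..7) = (3, 2, 5, 1, 4, 7, 6).

ℓ(w)=6; the 4 essential cells (i,j,r):

[(1, 2, 0), (3, 1, 0), (3, 4, 2), (6, 6, 5)]


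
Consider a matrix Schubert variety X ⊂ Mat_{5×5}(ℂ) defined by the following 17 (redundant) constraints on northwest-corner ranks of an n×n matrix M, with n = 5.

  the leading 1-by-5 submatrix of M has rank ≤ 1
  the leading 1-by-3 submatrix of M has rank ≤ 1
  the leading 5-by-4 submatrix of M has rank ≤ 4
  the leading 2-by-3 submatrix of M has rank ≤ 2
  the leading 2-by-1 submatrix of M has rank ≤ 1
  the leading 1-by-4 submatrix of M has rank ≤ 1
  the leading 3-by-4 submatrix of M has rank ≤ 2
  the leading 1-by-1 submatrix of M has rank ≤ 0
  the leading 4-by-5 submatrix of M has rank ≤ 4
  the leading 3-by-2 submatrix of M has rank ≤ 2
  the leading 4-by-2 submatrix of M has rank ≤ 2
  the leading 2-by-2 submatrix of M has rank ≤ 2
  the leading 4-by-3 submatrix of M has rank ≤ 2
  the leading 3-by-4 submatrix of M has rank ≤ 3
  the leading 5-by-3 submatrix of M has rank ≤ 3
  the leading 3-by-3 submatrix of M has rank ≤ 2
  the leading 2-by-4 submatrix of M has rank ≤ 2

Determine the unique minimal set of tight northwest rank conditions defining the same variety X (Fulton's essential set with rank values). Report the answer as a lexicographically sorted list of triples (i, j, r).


Recovering R(i,j) via the rank-extension bound from the 17 conditions:

  i=1: 0 | 1 | 1 | 1 | 1
  i=2: 1 | 2 | 2 | 2 | 2
  i=3: 1 | 2 | 2 | 2 | 3
  i=4: 1 | 2 | 2 | 3 | 4
  i=5: 1 | 2 | 3 | 4 | 5

giving w = (2, 1, 5, 4, 3) via Δ²R.

3 SE-corners of the 4-cell Rothe diagram give Ess(w):

[(1, 1, 0), (3, 4, 2), (4, 3, 2)]


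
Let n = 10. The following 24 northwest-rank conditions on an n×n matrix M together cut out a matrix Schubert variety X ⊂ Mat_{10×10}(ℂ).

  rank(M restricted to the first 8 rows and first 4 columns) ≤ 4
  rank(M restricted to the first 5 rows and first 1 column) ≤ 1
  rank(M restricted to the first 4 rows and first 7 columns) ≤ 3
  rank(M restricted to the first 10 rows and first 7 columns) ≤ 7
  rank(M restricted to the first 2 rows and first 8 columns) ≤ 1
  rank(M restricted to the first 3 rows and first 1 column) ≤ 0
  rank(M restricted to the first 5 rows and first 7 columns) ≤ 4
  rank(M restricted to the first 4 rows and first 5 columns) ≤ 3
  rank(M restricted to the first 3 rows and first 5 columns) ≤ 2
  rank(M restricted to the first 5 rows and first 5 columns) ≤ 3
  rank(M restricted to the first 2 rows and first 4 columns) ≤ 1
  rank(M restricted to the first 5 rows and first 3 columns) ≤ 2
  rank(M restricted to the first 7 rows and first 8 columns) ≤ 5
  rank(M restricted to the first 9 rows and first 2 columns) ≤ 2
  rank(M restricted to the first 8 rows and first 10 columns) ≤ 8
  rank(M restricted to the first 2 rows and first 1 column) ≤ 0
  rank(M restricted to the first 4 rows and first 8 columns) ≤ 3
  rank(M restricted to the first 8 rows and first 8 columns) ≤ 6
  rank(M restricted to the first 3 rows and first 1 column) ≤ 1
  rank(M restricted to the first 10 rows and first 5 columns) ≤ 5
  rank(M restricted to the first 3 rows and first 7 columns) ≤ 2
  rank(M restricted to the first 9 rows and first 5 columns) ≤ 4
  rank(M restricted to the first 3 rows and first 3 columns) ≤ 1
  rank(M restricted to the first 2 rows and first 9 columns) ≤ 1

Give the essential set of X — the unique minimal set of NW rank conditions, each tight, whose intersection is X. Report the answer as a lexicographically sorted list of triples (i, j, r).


Reconstructing r_w from the 24 given conditions:

  i=1: 0 1 1 1 1 1 1 1 1 1
  i=2: 0 1 1 1 1 1 1 1 1 2
  i=3: 0 1 1 2 2 2 2 2 2 3
  i=4: 1 2 2 3 3 3 3 3 3 4
  i=5: 1 2 2 3 3 4 4 4 4 5
  i=6: 1 2 3 4 4 5 5 5 5 6
  i=7: 1 2 3 4 4 5 5 5 6 7
  i=8: 1 2 3 4 4 5 6 6 7 8
  i=9: 1 2 3 4 4 5 6 7 8 9
  i=10: 1 2 3 4 5 6 7 8 9 10

hence w(1..10) = (2, 10, 4, 1, 6, 3, 9, 7, 8, 5).

ℓ(w)=18; the 7 essential cells (i,j,r):

[(2, 9, 1), (3, 1, 0), (3, 3, 1), (5, 3, 2), (5, 5, 3), (7, 8, 5), (9, 5, 4)]


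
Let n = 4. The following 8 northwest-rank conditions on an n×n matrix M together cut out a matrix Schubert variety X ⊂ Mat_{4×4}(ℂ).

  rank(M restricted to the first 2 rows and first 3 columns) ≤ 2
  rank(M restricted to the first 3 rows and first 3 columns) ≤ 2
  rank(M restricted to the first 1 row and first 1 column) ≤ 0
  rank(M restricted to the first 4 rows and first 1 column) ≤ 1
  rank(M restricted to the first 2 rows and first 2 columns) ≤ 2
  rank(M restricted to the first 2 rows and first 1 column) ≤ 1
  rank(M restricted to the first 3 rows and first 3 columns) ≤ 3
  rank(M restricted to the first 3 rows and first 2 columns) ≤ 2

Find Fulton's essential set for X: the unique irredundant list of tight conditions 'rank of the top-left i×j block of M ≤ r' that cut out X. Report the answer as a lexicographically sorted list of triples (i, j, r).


The tightest implied rank at each (i,j), from the 8 conditions:

  R[1]: 0 | 1 | 1 | 1
  R[2]: 1 | 2 | 2 | 2
  R[3]: 1 | 2 | 2 | 3
  R[4]: 1 | 2 | 3 | 4

hence w(1..4) = (2, 1, 4, 3).

2 SE-corners of the 2-cell Rothe diagram give Ess(w):

[(1, 1, 0), (3, 3, 2)]


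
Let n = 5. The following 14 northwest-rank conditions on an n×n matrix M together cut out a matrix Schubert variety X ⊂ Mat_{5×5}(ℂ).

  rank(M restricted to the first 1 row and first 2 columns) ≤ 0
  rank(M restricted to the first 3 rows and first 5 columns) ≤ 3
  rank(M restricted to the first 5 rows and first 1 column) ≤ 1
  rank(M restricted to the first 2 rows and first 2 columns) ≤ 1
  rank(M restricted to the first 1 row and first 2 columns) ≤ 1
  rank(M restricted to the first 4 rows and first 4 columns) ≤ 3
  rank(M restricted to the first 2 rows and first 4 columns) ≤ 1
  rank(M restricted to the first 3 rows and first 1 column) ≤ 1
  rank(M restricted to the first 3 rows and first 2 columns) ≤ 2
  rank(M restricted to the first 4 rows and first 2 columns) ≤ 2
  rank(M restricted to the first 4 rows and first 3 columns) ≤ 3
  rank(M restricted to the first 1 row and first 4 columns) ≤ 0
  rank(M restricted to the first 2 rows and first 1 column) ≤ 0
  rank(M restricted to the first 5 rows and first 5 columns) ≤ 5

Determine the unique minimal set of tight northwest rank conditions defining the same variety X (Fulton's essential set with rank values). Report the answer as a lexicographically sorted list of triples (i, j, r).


Reconstructing r_w from the 14 given conditions:

  0 0 0 0 1
  0 1 1 1 2
  1 2 2 2 3
  1 2 3 3 4
  1 2 3 4 5

the unique w with this rank table is (5, 2, 1, 3, 4).

2 SE-corners of the 5-cell Rothe diagram give Ess(w):

[(1, 4, 0), (2, 1, 0)]


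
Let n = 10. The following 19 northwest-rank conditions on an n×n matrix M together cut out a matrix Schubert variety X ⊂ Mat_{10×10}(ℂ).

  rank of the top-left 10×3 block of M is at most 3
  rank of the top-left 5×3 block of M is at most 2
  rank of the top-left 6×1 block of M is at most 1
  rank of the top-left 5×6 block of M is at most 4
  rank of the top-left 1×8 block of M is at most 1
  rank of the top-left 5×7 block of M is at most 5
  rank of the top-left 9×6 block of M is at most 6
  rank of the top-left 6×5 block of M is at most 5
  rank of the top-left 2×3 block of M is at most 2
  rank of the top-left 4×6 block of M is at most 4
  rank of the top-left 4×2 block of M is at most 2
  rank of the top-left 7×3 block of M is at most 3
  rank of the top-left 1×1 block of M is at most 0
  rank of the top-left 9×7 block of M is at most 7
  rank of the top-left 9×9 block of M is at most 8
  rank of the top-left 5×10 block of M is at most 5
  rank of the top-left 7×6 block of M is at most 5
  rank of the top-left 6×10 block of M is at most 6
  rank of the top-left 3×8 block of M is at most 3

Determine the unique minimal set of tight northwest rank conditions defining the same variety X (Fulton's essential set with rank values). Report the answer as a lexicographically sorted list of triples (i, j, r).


Propagating the 19 rank bounds to every northwest block:

  row 1: 0  1  1  1  1  1  1  1  1  1
  row 2: 1  2  2  2  2  2  2  2  2  2
  row 3: 1  2  2  3  3  3  3  3  3  3
  row 4: 1  2  2  3  4  4  4  4  4  4
  row 5: 1  2  2  3  4  4  5  5  5  5
  row 6: 1  2  3  4  5  5  6  6  6  6
  row 7: 1  2  3  4  5  5  6  7  7  7
  row 8: 1  2  3  4  5  6  7  8  8  8
  row 9: 1  2  3  4  5  6  7  8  8  9
  row 10: 1  2  3  4  5  6  7  8  9  10

reading off 1-entries of Δ²R: w = (2, 1, 4, 5, 7, 3, 8, 6, 10, 9).

5 SE-corners of the 7-cell Rothe diagram give Ess(w):

[(1, 1, 0), (5, 3, 2), (5, 6, 4), (7, 6, 5), (9, 9, 8)]


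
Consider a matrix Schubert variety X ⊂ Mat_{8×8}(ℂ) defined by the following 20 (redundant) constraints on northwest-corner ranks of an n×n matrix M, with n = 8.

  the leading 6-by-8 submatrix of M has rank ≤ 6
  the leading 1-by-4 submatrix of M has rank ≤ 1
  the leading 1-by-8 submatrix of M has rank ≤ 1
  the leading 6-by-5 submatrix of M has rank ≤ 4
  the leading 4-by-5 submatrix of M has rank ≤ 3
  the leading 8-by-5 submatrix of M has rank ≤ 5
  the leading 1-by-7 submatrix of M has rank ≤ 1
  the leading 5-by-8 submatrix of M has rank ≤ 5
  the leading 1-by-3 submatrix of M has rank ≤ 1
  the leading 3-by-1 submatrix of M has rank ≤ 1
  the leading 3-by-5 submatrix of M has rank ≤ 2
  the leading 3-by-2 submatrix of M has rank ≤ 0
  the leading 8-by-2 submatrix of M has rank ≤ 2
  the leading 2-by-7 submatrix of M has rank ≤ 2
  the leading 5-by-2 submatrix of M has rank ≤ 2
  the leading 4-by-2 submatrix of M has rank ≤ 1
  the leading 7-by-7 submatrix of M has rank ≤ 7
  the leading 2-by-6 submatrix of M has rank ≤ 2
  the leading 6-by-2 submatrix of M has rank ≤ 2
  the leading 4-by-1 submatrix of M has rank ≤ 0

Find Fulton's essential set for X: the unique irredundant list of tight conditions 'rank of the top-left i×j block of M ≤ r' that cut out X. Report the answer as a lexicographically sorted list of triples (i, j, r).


Computing R[i][j] = min implied NW-rank bound (n=8, 20 conditions):

  R[1]: 0  0  1  1  1  1  1  1
  R[2]: 0  0  1  2  2  2  2  2
  R[3]: 0  0  1  2  2  3  3  3
  R[4]: 0  1  2  3  3  4  4  4
  R[5]: 1  2  3  4  4  5  5  5
  R[6]: 1  2  3  4  4  5  6  6
  R[7]: 1  2  3  4  5  6  7  7
  R[8]: 1  2  3  4  5  6  7  8

second differences of R give the permutation w = (3, 4, 6, 2, 1, 7, 5, 8).

Fulton essential set (4 of the 9 Rothe cells):

[(3, 2, 0), (3, 5, 2), (4, 1, 0), (6, 5, 4)]


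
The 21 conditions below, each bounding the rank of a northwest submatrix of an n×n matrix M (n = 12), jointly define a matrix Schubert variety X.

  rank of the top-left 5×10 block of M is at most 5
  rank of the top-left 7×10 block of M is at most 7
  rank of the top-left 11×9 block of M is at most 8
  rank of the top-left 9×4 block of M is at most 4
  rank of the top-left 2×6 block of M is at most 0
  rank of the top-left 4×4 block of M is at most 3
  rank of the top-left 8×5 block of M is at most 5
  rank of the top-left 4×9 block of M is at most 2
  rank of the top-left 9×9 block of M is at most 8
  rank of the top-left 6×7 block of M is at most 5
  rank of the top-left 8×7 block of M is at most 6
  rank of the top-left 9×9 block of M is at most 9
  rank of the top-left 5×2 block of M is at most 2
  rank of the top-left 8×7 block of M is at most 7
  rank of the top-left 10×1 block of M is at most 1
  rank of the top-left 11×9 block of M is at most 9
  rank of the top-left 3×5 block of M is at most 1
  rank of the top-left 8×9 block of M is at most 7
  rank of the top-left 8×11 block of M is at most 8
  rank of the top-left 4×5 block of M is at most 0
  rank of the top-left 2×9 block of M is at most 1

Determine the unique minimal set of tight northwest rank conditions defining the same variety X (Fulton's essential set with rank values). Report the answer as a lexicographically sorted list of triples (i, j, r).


Reconstructing r_w from the 21 given conditions:

  i=1: 0 | 0 | 0 | 0 | 0 | 0 | 1 | 1 | 1 | 1 | 1 | 1
  i=2: 0 | 0 | 0 | 0 | 0 | 0 | 1 | 1 | 1 | 2 | 2 | 2
  i=3: 0 | 0 | 0 | 0 | 0 | 1 | 2 | 2 | 2 | 3 | 3 | 3
  i=4: 0 | 0 | 0 | 0 | 0 | 1 | 2 | 2 | 2 | 3 | 4 | 4
  i=5: 1 | 1 | 1 | 1 | 1 | 2 | 3 | 3 | 3 | 4 | 5 | 5
  i=6: 1 | 2 | 2 | 2 | 2 | 3 | 4 | 4 | 4 | 5 | 6 | 6
  i=7: 1 | 2 | 3 | 3 | 3 | 4 | 5 | 5 | 5 | 6 | 7 | 7
  i=8: 1 | 2 | 3 | 4 | 4 | 5 | 6 | 6 | 6 | 7 | 8 | 8
  i=9: 1 | 2 | 3 | 4 | 5 | 6 | 7 | 7 | 7 | 8 | 9 | 9
  i=10: 1 | 2 | 3 | 4 | 5 | 6 | 7 | 8 | 8 | 9 | 10 | 10
  i=11: 1 | 2 | 3 | 4 | 5 | 6 | 7 | 8 | 8 | 9 | 10 | 11
  i=12: 1 | 2 | 3 | 4 | 5 | 6 | 7 | 8 | 9 | 10 | 11 | 12

second differences of R give the permutation w = (7, 10, 6, 11, 1, 2, 3, 4, 5, 8, 12, 9).

Rothe diagram D(w) (27 cells), 5 SE-corners (essential conditions):

[(2, 6, 0), (2, 9, 1), (4, 5, 0), (4, 9, 2), (11, 9, 8)]


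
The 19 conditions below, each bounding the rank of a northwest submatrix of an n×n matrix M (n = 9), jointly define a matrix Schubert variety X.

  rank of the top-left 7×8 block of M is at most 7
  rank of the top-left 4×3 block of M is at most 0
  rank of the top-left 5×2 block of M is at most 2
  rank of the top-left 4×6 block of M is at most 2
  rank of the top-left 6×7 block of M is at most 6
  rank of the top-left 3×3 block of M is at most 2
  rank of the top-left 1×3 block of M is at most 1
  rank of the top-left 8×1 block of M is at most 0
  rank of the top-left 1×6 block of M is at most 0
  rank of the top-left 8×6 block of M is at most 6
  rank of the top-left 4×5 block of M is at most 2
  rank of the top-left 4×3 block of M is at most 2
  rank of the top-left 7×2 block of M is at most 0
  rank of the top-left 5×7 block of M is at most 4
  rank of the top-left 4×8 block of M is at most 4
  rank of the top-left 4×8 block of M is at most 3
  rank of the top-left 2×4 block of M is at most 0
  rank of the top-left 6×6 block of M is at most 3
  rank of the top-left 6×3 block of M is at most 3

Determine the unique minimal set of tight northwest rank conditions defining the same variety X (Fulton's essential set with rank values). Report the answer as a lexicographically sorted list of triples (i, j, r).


Rank table r_w(9×9) implied by the 19 constraints:

  0  0  0  0  0  0  1  1  1
  0  0  0  0  1  1  2  2  2
  0  0  0  1  2  2  3  3  3
  0  0  0  1  2  2  3  3  4
  0  0  1  2  3  3  4  4  5
  0  0  1  2  3  3  4  5  6
  0  0  1  2  3  4  5  6  7
  0  1  2  3  4  5  6  7  8
  1  2  3  4  5  6  7  8  9

reading off 1-entries of Δ²R: w = (7, 5, 4, 9, 3, 8, 6, 2, 1).

|D(w)|=26, |Ess(w)|=8:

[(1, 6, 0), (2, 4, 0), (4, 3, 0), (4, 6, 2), (4, 8, 3), (6, 6, 3), (7, 2, 0), (8, 1, 0)]


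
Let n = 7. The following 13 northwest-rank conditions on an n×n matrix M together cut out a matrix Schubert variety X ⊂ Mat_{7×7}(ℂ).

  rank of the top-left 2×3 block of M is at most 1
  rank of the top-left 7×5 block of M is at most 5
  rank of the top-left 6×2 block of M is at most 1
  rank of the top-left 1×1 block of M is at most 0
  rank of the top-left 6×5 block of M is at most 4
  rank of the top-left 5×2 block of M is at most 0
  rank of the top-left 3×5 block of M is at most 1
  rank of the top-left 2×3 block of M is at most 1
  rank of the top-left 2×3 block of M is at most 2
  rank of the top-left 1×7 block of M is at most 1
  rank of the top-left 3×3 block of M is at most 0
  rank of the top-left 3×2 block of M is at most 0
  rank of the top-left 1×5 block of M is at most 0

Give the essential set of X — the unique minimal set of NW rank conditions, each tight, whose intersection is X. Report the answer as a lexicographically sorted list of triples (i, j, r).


The tightest implied rank at each (i,j), from the 13 conditions:

  0  0  0  0  0  1  1
  0  0  0  1  1  2  2
  0  0  0  1  1  2  3
  0  0  1  2  2  3  4
  0  0  1  2  3  4  5
  1  1  2  3  4  5  6
  1  2  3  4  5  6  7

hence w(1..7) = (6, 4, 7, 3, 5, 1, 2).

Fulton essential set (4 of the 16 Rothe cells):

[(1, 5, 0), (3, 3, 0), (3, 5, 1), (5, 2, 0)]


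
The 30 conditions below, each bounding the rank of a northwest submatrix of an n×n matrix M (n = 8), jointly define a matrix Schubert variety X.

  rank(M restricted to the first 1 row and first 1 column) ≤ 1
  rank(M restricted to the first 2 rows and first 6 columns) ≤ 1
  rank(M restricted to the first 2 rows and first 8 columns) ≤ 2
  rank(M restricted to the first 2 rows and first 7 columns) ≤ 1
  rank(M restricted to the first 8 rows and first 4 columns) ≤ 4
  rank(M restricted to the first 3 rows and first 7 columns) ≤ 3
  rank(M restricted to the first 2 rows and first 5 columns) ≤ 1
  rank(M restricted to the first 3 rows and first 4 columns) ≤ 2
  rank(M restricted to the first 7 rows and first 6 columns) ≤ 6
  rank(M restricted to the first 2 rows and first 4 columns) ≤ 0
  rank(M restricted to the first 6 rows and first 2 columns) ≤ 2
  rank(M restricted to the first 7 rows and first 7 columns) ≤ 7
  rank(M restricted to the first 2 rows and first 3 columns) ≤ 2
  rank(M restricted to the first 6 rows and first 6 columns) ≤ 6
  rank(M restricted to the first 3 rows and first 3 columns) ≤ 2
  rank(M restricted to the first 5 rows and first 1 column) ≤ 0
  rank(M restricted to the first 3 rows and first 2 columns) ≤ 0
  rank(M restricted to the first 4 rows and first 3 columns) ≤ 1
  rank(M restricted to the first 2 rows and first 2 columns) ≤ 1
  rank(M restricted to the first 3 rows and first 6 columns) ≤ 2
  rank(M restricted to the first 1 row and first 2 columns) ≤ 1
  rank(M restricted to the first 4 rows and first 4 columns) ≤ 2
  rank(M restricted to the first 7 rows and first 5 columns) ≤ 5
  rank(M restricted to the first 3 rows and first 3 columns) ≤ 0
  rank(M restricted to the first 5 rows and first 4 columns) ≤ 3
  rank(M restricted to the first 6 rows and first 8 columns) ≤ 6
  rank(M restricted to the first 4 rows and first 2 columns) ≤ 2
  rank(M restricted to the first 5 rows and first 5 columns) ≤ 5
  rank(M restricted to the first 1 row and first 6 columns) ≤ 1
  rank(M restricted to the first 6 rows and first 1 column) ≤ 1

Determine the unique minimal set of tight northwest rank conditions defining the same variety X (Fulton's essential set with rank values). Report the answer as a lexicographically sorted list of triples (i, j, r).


Rank table r_w(8×8) implied by the 30 constraints:

  0 | 0 | 0 | 0 | 1 | 1 | 1 | 1
  0 | 0 | 0 | 0 | 1 | 1 | 1 | 2
  0 | 0 | 0 | 1 | 2 | 2 | 2 | 3
  0 | 1 | 1 | 2 | 3 | 3 | 3 | 4
  0 | 1 | 2 | 3 | 4 | 4 | 4 | 5
  1 | 2 | 3 | 4 | 5 | 5 | 5 | 6
  1 | 2 | 3 | 4 | 5 | 6 | 6 | 7
  1 | 2 | 3 | 4 | 5 | 6 | 7 | 8

hence w(1..8) = (5, 8, 4, 2, 3, 1, 6, 7).

Fulton essential set (4 of the 15 Rothe cells):

[(2, 4, 0), (2, 7, 1), (3, 3, 0), (5, 1, 0)]


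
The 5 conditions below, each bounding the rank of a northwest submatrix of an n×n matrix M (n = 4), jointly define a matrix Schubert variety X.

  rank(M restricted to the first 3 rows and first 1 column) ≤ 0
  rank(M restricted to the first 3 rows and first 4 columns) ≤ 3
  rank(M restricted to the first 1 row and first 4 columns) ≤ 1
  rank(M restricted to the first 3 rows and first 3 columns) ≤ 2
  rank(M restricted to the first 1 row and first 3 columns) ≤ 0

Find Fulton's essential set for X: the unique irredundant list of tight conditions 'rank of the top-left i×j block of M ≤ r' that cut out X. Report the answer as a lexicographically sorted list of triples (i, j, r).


Propagating the 5 rank bounds to every northwest block:

  i=1: 0 | 0 | 0 | 1
  i=2: 0 | 1 | 1 | 2
  i=3: 0 | 1 | 2 | 3
  i=4: 1 | 2 | 3 | 4

hence w(1..4) = (4, 2, 3, 1).

2 SE-corners of the 5-cell Rothe diagram give Ess(w):

[(1, 3, 0), (3, 1, 0)]


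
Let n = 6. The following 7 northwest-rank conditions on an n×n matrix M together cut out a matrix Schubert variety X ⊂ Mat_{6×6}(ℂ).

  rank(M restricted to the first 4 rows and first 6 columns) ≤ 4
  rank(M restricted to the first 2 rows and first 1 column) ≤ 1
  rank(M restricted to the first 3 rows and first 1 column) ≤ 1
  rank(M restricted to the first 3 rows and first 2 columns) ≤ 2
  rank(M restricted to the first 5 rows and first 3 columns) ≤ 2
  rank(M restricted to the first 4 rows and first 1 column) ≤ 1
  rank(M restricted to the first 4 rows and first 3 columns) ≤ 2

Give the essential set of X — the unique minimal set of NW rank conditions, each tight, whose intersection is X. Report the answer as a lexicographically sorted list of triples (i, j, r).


Reconstructing r_w from the 7 given conditions:

  row 1: 1  1  1  1  1  1
  row 2: 1  2  2  2  2  2
  row 3: 1  2  2  3  3  3
  row 4: 1  2  2  3  4  4
  row 5: 1  2  2  3  4  5
  row 6: 1  2  3  4  5  6

giving w = (1, 2, 4, 5, 6, 3) via Δ²R.

D(w) has 3 cells with 1 SE-corner; essential set:

[(5, 3, 2)]


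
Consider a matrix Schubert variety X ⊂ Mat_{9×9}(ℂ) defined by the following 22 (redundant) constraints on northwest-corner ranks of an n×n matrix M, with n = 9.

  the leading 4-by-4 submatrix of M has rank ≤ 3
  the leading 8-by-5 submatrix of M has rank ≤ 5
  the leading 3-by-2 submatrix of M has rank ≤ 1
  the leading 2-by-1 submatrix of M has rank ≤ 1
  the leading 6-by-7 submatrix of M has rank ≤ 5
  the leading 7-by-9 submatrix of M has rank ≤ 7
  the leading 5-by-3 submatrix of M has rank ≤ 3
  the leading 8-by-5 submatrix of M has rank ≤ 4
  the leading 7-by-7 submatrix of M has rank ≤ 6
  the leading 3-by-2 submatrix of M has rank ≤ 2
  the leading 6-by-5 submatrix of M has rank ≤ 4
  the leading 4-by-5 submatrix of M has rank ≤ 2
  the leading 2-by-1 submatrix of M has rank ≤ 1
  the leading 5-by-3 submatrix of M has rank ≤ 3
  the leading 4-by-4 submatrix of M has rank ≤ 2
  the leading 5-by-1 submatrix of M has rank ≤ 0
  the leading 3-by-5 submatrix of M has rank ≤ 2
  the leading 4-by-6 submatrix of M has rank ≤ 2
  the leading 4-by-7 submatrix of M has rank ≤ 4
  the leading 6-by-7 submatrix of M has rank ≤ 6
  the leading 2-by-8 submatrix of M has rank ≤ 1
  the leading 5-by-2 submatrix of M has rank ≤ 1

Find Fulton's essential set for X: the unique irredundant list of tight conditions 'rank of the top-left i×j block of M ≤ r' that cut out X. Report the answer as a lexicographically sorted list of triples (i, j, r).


Recovering R(i,j) via the rank-extension bound from the 22 conditions:

  0 1 1 1 1 1 1 1 1
  0 1 1 1 1 1 1 1 2
  0 1 2 2 2 2 2 2 3
  0 1 2 2 2 2 3 3 4
  0 1 2 3 3 3 4 4 5
  1 2 3 4 4 4 5 5 6
  1 2 3 4 4 5 6 6 7
  1 2 3 4 4 5 6 7 8
  1 2 3 4 5 6 7 8 9

second differences of R give the permutation w = (2, 9, 3, 7, 4, 1, 6, 8, 5).

|D(w)|=16, |Ess(w)|=4:

[(2, 8, 1), (4, 6, 2), (5, 1, 0), (8, 5, 4)]


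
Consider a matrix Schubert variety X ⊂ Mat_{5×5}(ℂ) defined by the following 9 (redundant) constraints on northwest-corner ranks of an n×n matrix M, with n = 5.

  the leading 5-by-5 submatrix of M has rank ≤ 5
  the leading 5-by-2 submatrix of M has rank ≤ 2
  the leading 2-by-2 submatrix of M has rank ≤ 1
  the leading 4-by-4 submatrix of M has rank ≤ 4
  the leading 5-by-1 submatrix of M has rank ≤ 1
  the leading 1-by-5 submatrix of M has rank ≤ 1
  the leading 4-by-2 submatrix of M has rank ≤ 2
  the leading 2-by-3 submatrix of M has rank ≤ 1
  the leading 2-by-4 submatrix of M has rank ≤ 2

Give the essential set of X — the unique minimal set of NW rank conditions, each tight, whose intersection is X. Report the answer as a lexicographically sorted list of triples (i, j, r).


Computing R[i][j] = min implied NW-rank bound (n=5, 9 conditions):

  i=1: 1, 1, 1, 1, 1
  i=2: 1, 1, 1, 2, 2
  i=3: 1, 2, 2, 3, 3
  i=4: 1, 2, 3, 4, 4
  i=5: 1, 2, 3, 4, 5

so w = (1, 4, 2, 3, 5).

1 SE-corner of the 2-cell Rothe diagram gives Ess(w):

[(2, 3, 1)]


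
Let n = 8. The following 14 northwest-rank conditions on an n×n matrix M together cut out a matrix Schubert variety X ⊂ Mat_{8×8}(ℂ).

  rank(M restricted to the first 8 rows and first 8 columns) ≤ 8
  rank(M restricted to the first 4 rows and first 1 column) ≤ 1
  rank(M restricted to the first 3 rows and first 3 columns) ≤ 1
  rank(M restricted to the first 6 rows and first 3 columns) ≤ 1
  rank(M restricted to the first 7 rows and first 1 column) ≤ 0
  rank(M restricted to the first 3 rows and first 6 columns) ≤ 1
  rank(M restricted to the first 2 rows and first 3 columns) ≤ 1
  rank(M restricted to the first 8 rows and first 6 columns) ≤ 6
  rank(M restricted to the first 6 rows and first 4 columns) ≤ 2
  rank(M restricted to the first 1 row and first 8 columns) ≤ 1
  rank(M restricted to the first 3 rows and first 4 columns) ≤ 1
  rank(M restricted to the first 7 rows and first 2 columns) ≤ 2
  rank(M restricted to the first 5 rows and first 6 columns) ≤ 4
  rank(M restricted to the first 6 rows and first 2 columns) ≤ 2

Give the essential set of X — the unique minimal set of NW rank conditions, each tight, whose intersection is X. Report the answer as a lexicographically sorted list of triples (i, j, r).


Computing R[i][j] = min implied NW-rank bound (n=8, 14 conditions):

  i=1: 0 1 1 1 1 1 1 1
  i=2: 0 1 1 1 1 1 2 2
  i=3: 0 1 1 1 1 1 2 3
  i=4: 0 1 1 2 2 2 3 4
  i=5: 0 1 1 2 3 3 4 5
  i=6: 0 1 1 2 3 4 5 6
  i=7: 0 1 2 3 4 5 6 7
  i=8: 1 2 3 4 5 6 7 8

hence w(1..8) = (2, 7, 8, 4, 5, 6, 3, 1).

3 SE-corners of the 18-cell Rothe diagram give Ess(w):

[(3, 6, 1), (6, 3, 1), (7, 1, 0)]


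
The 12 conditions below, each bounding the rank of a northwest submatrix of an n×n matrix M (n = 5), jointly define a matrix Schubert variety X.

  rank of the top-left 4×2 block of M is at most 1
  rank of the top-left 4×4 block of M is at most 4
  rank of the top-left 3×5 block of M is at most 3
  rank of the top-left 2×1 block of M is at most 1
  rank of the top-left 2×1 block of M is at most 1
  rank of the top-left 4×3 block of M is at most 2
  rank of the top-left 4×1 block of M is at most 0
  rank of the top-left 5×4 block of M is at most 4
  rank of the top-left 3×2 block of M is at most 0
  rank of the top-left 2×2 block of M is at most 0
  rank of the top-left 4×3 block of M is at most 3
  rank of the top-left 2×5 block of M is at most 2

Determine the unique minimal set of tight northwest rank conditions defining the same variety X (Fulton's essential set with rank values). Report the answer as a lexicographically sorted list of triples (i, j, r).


Computing R[i][j] = min implied NW-rank bound (n=5, 12 conditions):

  i=1: 0  0  1  1  1
  i=2: 0  0  1  2  2
  i=3: 0  0  1  2  3
  i=4: 0  1  2  3  4
  i=5: 1  2  3  4  5

second differences of R give the permutation w = (3, 4, 5, 2, 1).

Rothe diagram D(w) (7 cells), 2 SE-corners (essential conditions):

[(3, 2, 0), (4, 1, 0)]


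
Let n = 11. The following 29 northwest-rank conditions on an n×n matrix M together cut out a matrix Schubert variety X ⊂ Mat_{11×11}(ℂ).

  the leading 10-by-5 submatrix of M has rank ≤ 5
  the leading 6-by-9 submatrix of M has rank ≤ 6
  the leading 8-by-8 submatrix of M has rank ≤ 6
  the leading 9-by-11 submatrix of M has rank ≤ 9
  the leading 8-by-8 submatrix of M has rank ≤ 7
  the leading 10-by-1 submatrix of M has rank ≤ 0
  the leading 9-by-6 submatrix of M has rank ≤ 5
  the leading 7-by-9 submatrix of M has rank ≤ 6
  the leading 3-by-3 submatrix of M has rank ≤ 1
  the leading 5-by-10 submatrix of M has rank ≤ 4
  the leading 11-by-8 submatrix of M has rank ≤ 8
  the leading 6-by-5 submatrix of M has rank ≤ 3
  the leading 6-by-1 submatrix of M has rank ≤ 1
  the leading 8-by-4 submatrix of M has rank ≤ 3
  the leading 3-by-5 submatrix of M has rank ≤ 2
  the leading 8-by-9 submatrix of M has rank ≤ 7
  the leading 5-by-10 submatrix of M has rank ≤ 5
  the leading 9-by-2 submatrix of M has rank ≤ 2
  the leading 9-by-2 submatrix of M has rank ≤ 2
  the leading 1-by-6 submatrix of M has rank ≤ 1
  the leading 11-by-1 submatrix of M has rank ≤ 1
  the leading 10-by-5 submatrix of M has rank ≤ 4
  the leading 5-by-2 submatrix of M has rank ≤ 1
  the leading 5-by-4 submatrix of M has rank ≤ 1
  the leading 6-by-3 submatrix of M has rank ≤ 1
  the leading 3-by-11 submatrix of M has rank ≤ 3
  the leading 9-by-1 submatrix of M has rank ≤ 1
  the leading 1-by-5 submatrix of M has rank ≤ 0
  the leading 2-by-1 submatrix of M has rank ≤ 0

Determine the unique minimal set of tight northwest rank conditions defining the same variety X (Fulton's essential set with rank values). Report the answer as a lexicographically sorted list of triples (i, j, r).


The tightest implied rank at each (i,j), from the 29 conditions:

  i=1: 0, 0, 0, 0, 0, 1, 1, 1, 1, 1, 1
  i=2: 0, 1, 1, 1, 1, 2, 2, 2, 2, 2, 2
  i=3: 0, 1, 1, 1, 2, 3, 3, 3, 3, 3, 3
  i=4: 0, 1, 1, 1, 2, 3, 4, 4, 4, 4, 4
  i=5: 0, 1, 1, 1, 2, 3, 4, 4, 4, 4, 5
  i=6: 0, 1, 1, 2, 3, 4, 5, 5, 5, 5, 6
  i=7: 0, 1, 2, 3, 4, 5, 6, 6, 6, 6, 7
  i=8: 0, 1, 2, 3, 4, 5, 6, 6, 7, 7, 8
  i=9: 0, 1, 2, 3, 4, 5, 6, 7, 8, 8, 9
  i=10: 0, 1, 2, 3, 4, 5, 6, 7, 8, 9, 10
  i=11: 1, 2, 3, 4, 5, 6, 7, 8, 9, 10, 11

giving w = (6, 2, 5, 7, 11, 4, 3, 9, 8, 10, 1) via Δ²R.

6 SE-corners of the 25-cell Rothe diagram give Ess(w):

[(1, 5, 0), (5, 4, 1), (5, 10, 4), (6, 3, 1), (8, 8, 6), (10, 1, 0)]


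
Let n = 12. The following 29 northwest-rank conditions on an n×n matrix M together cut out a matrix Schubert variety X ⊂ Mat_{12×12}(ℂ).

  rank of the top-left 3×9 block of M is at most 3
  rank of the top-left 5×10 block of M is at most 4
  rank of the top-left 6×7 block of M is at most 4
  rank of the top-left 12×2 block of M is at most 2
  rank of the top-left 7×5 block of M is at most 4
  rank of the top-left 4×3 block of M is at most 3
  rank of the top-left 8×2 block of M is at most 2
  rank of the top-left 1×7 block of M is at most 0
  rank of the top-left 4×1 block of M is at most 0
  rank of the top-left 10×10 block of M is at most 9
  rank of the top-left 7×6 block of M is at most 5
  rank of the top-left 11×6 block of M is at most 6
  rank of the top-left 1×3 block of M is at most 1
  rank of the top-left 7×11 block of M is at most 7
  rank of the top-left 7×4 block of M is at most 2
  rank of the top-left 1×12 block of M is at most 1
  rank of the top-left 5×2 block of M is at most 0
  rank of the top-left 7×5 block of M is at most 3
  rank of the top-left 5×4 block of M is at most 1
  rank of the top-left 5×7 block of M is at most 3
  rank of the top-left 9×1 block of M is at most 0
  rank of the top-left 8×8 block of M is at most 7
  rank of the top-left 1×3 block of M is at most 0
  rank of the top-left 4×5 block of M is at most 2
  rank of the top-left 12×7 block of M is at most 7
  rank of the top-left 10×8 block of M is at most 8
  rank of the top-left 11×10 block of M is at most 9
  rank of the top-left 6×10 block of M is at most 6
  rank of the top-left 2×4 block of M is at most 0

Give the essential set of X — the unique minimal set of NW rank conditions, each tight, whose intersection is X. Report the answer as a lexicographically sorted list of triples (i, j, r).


The tightest implied rank at each (i,j), from the 29 conditions:

  0  0  0  0  0  0  0  1  1  1  1  1
  0  0  0  0  1  1  1  2  2  2  2  2
  0  0  1  1  2  2  2  3  3  3  3  3
  0  0  1  1  2  3  3  4  4  4  4  4
  0  0  1  1  2  3  3  4  4  4  5  5
  0  1  2  2  3  4  4  5  5  5  6  6
  0  1  2  2  3  4  5  6  6  6  7  7
  0  1  2  3  4  5  6  7  7  7  8  8
  0  1  2  3  4  5  6  7  8  8  9  9
  1  2  3  4  5  6  7  8  9  9  10  10
  1  2  3  4  5  6  7  8  9  9  10  11
  1  2  3  4  5  6  7  8  9  10  11  12

hence w(1..12) = (8, 5, 3, 6, 11, 2, 7, 4, 9, 1, 12, 10).

9 SE-corners of the 28-cell Rothe diagram give Ess(w):

[(1, 7, 0), (2, 4, 0), (5, 2, 0), (5, 4, 1), (5, 7, 3), (5, 10, 4), (7, 4, 2), (9, 1, 0), (11, 10, 9)]


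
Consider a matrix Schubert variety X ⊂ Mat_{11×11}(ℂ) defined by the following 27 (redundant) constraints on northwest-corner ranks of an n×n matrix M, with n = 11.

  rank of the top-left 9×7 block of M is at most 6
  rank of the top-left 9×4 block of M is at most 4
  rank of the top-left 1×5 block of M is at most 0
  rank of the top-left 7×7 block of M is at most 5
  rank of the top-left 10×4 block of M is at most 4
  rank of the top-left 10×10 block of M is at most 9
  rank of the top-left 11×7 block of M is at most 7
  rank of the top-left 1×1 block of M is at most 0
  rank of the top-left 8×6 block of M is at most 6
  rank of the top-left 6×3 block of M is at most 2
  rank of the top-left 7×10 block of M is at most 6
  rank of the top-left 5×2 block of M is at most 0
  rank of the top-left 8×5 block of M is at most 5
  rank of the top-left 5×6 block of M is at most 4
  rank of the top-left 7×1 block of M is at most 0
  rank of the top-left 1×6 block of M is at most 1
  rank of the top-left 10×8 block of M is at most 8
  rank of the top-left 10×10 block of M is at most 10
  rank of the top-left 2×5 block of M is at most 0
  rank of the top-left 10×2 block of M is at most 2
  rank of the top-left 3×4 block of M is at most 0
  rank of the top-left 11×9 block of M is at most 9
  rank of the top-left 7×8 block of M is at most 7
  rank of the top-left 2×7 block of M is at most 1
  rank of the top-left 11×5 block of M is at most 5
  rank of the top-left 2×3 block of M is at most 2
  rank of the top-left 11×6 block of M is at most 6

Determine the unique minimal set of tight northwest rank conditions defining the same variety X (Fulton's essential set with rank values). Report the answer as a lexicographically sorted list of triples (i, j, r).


Rank table r_w(11×11) implied by the 27 constraints:

  i=1: 0, 0, 0, 0, 0, 1, 1, 1, 1, 1, 1
  i=2: 0, 0, 0, 0, 0, 1, 1, 2, 2, 2, 2
  i=3: 0, 0, 0, 0, 1, 2, 2, 3, 3, 3, 3
  i=4: 0, 0, 1, 1, 2, 3, 3, 4, 4, 4, 4
  i=5: 0, 0, 1, 2, 3, 4, 4, 5, 5, 5, 5
  i=6: 0, 1, 2, 3, 4, 5, 5, 6, 6, 6, 6
  i=7: 0, 1, 2, 3, 4, 5, 5, 6, 6, 6, 7
  i=8: 1, 2, 3, 4, 5, 6, 6, 7, 7, 7, 8
  i=9: 1, 2, 3, 4, 5, 6, 6, 7, 8, 8, 9
  i=10: 1, 2, 3, 4, 5, 6, 7, 8, 9, 9, 10
  i=11: 1, 2, 3, 4, 5, 6, 7, 8, 9, 10, 11

giving w = (6, 8, 5, 3, 4, 2, 11, 1, 9, 7, 10) via Δ²R.

ℓ(w)=25; the 8 essential cells (i,j,r):

[(2, 5, 0), (2, 7, 1), (3, 4, 0), (5, 2, 0), (7, 1, 0), (7, 7, 5), (7, 10, 6), (9, 7, 6)]


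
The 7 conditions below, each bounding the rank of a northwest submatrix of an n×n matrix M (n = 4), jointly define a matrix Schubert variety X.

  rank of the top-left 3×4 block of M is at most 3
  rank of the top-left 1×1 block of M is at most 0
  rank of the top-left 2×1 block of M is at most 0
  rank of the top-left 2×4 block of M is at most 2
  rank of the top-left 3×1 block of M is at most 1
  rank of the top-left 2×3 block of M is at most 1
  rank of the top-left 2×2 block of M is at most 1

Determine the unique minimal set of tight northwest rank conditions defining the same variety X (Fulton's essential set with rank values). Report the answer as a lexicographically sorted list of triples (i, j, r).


The tightest implied rank at each (i,j), from the 7 conditions:

  0 | 1 | 1 | 1
  0 | 1 | 1 | 2
  1 | 2 | 2 | 3
  1 | 2 | 3 | 4

so w = (2, 4, 1, 3).

|D(w)|=3, |Ess(w)|=2:

[(2, 1, 0), (2, 3, 1)]


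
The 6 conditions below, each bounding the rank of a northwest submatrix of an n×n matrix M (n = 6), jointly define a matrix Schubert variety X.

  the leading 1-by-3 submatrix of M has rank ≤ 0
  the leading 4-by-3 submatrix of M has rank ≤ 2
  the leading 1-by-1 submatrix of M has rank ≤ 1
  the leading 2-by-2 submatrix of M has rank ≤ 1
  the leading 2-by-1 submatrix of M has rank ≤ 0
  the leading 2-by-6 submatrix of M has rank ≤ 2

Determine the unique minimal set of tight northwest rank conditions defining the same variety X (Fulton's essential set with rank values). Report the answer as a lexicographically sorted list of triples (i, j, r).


Rank table r_w(6×6) implied by the 6 constraints:

  0 0 0 1 1 1
  0 1 1 2 2 2
  1 2 2 3 3 3
  1 2 2 3 4 4
  1 2 3 4 5 5
  1 2 3 4 5 6

hence w(1..6) = (4, 2, 1, 5, 3, 6).

D(w) has 5 cells with 3 SE-corners; essential set:

[(1, 3, 0), (2, 1, 0), (4, 3, 2)]


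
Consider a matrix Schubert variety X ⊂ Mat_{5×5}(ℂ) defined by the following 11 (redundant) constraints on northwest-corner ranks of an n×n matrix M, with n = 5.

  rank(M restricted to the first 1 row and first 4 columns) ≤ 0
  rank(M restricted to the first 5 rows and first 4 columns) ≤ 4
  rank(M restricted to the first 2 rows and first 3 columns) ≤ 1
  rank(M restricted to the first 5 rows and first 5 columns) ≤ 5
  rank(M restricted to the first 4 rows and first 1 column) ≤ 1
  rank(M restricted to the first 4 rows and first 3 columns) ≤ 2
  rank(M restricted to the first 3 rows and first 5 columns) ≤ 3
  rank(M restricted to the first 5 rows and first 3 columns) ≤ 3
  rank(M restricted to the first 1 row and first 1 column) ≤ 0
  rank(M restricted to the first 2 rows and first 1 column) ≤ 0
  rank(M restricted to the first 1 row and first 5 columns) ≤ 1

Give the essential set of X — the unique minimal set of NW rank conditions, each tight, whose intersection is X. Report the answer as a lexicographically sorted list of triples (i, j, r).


Rank table r_w(5×5) implied by the 11 constraints:

  row 1: 0, 0, 0, 0, 1
  row 2: 0, 1, 1, 1, 2
  row 3: 1, 2, 2, 2, 3
  row 4: 1, 2, 2, 3, 4
  row 5: 1, 2, 3, 4, 5

giving w = (5, 2, 1, 4, 3) via Δ²R.

|D(w)|=6, |Ess(w)|=3:

[(1, 4, 0), (2, 1, 0), (4, 3, 2)]


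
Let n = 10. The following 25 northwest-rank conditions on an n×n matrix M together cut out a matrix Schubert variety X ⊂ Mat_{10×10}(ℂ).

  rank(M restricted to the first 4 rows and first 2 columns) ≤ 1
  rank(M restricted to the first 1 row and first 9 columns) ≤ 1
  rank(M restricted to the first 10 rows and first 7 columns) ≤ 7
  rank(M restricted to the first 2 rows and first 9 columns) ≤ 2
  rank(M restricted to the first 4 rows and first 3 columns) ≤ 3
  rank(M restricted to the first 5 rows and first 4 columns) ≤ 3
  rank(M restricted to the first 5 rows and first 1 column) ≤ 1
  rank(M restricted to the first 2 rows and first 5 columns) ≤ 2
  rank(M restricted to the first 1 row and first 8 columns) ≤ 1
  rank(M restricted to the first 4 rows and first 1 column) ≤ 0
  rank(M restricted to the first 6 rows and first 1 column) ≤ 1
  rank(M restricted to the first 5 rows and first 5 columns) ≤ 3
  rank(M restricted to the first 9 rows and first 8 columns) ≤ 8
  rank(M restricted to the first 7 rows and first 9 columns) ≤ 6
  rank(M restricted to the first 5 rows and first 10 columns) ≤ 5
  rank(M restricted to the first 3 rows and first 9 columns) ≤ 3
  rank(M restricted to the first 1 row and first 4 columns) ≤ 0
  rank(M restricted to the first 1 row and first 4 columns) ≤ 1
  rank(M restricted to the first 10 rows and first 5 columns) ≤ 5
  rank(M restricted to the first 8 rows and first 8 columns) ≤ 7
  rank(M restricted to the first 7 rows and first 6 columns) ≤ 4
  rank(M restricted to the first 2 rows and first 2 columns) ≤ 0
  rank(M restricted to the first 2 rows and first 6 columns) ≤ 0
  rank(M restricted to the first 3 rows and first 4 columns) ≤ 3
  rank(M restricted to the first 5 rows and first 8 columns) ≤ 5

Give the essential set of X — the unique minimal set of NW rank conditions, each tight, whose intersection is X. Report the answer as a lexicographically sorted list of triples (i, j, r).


Rank table r_w(10×10) implied by the 25 constraints:

  0 | 0 | 0 | 0 | 0 | 0 | 1 | 1 | 1 | 1
  0 | 0 | 0 | 0 | 0 | 0 | 1 | 2 | 2 | 2
  0 | 1 | 1 | 1 | 1 | 1 | 2 | 3 | 3 | 3
  0 | 1 | 2 | 2 | 2 | 2 | 3 | 4 | 4 | 4
  1 | 2 | 3 | 3 | 3 | 3 | 4 | 5 | 5 | 5
  1 | 2 | 3 | 4 | 4 | 4 | 5 | 6 | 6 | 6
  1 | 2 | 3 | 4 | 4 | 4 | 5 | 6 | 6 | 7
  1 | 2 | 3 | 4 | 5 | 5 | 6 | 7 | 7 | 8
  1 | 2 | 3 | 4 | 5 | 6 | 7 | 8 | 8 | 9
  1 | 2 | 3 | 4 | 5 | 6 | 7 | 8 | 9 | 10

the unique w with this rank table is (7, 8, 2, 3, 1, 4, 10, 5, 6, 9).

Rothe diagram D(w) (17 cells), 4 SE-corners (essential conditions):

[(2, 6, 0), (4, 1, 0), (7, 6, 4), (7, 9, 6)]
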